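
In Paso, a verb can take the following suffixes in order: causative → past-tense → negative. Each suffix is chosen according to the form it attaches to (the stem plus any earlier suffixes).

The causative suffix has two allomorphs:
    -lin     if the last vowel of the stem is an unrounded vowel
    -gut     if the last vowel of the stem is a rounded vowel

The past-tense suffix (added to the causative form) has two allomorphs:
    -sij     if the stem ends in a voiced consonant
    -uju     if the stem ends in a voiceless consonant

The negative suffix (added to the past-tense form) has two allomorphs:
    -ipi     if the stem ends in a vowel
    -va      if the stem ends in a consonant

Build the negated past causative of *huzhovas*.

huzhovaslinsijva

The last vowel of *huzhovas* is /a/, which is an unrounded vowel, so the causative suffix is -lin, giving *huzhovaslin*.
The causative form *huzhovaslin* — final consonant /n/ (voiced) → -sij → *huzhovaslinsij*.
The past-tense form *huzhovaslinsij* — final sound /j/ (a consonant) → -va → *huzhovaslinsijva*.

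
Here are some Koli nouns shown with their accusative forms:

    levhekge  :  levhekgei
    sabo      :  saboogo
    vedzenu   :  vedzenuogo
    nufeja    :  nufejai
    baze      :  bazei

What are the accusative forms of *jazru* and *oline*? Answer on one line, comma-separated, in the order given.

jazruogo, olinei

The suffix is conditioned by the last vowel: -ogo when the last vowel of the stem is a rounded vowel (*sabo*, *vedzenu*); -i when the last vowel of the stem is an unrounded vowel (*levhekge*, *nufeja*, *baze*).
The last vowel of *jazru* is /u/, which is a rounded vowel, so the suffix is -ogo, giving *jazruogo*.
*oline* — last vowel /e/ (an unrounded vowel) → -i → *olinei*.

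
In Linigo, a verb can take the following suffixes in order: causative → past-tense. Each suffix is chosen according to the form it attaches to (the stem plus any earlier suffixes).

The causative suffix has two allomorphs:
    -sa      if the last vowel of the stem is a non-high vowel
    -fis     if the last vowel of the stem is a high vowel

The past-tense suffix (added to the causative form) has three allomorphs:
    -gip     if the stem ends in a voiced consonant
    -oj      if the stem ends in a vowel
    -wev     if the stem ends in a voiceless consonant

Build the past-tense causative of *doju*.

*doju*: last vowel = /u/, a high vowel → -fis → *dojufis*.
The final sound of the causative form *dojufis* is /s/, which is a voiceless consonant, so the past-tense suffix is -wev, giving *dojufiswev*.

dojufiswev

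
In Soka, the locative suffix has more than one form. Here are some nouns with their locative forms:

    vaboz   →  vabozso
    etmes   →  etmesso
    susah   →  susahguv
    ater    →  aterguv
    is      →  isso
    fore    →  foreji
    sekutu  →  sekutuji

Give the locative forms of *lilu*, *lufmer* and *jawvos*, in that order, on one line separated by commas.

The suffix is conditioned by the final sound: -so when the stem ends in a sibilant (*vaboz*, *etmes*, *is*); -guv when the stem ends in a non-sibilant consonant (*susah*, *ater*); -ji when the stem ends in a vowel (*fore*, *sekutu*).
*lilu*: final sound = /u/, a vowel → -ji → *liluji*.
*lufmer*: final sound = /r/, a non-sibilant consonant → -guv → *lufmerguv*.
The final sound of *jawvos* is /s/, which is a sibilant, so the suffix is -so, giving *jawvosso*.

liluji, lufmerguv, jawvosso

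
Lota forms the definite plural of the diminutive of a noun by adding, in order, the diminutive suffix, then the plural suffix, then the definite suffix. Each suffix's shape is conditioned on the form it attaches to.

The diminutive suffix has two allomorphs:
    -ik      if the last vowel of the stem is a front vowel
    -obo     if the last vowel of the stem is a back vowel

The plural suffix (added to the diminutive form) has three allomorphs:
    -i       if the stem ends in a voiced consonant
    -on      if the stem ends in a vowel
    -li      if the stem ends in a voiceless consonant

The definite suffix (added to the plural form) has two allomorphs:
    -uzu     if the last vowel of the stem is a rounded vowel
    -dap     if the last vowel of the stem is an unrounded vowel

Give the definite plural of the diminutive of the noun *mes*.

mesiklidap

*mes* — last vowel /e/ (a front vowel) → -ik → *mesik*.
Since the final sound of the diminutive form *mesik* is /k/ (a voiceless consonant), it takes -li, giving *mesikli*.
The last vowel of the plural form *mesikli* is /i/, which is an unrounded vowel, so the definite suffix is -dap, giving *mesiklidap*.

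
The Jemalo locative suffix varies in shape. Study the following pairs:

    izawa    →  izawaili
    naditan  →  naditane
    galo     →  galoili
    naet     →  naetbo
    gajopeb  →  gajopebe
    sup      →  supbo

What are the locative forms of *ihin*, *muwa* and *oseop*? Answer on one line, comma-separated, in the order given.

Looking at the final sound of each stem: -bo when the stem ends in a voiceless consonant (*naet*, *sup*); -e when the stem ends in a voiced consonant (*naditan*, *gajopeb*); -ili when the stem ends in a vowel (*izawa*, *galo*).
The final sound of *ihin* is /n/, which is a voiced consonant, so the suffix is -e, giving *ihine*.
The final sound of *muwa* is /a/, which is a vowel, so the suffix is -ili, giving *muwaili*.
*oseop* — final sound /p/ (a voiceless consonant) → -bo → *oseopbo*.

ihine, muwaili, oseopbo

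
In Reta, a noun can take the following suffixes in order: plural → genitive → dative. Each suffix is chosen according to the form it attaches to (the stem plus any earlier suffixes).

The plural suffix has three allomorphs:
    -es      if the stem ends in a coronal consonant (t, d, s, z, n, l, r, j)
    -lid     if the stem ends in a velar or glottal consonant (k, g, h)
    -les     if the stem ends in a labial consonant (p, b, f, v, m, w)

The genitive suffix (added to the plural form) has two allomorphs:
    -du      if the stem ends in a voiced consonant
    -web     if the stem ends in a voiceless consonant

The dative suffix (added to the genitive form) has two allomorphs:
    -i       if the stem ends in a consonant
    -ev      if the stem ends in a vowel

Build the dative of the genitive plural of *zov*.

Since the final consonant of *zov* is /v/ (labial), it takes -les, giving *zovles*.
Since the final consonant of the plural form *zovles* is /s/ (voiceless), it takes -web, giving *zovlesweb*.
The genitive form *zovlesweb* — final sound /b/ (a consonant) → -i → *zovleswebi*.

zovleswebi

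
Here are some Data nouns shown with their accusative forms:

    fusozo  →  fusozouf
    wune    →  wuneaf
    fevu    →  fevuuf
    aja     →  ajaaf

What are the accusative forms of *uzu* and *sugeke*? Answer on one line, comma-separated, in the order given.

The suffix is conditioned by the last vowel: -uf when the last vowel of the stem is a rounded vowel (*fusozo*, *fevu*); -af when the last vowel of the stem is an unrounded vowel (*wune*, *aja*).
*uzu*: last vowel = /u/, a rounded vowel → -uf → *uzuuf*.
*sugeke* — last vowel /e/ (an unrounded vowel) → -af → *sugekeaf*.

uzuuf, sugekeaf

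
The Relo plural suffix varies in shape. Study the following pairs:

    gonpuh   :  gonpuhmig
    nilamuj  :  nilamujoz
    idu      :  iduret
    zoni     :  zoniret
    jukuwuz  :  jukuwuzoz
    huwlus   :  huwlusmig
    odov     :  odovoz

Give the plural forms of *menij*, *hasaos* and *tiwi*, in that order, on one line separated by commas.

menijoz, hasaosmig, tiwiret

The suffix is conditioned by the final sound: -mig when the stem ends in a voiceless consonant (*gonpuh*, *huwlus*); -oz when the stem ends in a voiced consonant (*nilamuj*, *jukuwuz*, *odov*); -ret when the stem ends in a vowel (*idu*, *zoni*).
*menij*: final sound = /j/, a voiced consonant → -oz → *menijoz*.
*hasaos* — final sound /s/ (a voiceless consonant) → -mig → *hasaosmig*.
*tiwi*: final sound = /i/, a vowel → -ret → *tiwiret*.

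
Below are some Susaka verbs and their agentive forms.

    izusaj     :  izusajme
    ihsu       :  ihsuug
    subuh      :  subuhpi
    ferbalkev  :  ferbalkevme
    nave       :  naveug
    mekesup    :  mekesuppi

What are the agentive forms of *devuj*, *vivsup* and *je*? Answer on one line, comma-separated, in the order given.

The suffix is conditioned by the final sound: -pi when the stem ends in a voiceless consonant (*subuh*, *mekesup*); -me when the stem ends in a voiced consonant (*izusaj*, *ferbalkev*); -ug when the stem ends in a vowel (*ihsu*, *nave*).
Since the final sound of *devuj* is /j/ (a voiced consonant), it takes -me, giving *devujme*.
The final sound of *vivsup* is /p/, which is a voiceless consonant, so the suffix is -pi, giving *vivsuppi*.
*je* — final sound /e/ (a vowel) → -ug → *jeug*.

devujme, vivsuppi, jeug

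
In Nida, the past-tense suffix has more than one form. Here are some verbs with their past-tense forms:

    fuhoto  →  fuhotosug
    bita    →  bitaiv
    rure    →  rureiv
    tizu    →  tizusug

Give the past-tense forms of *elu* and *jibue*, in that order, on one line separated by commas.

elusug, jibueiv

The alternation tracks the last vowel of the stem — -sug when the last vowel of the stem is a rounded vowel (*fuhoto*, *tizu*); -iv when the last vowel of the stem is an unrounded vowel (*bita*, *rure*).
*elu* — last vowel /u/ (a rounded vowel) → -sug → *elusug*.
*jibue* — last vowel /e/ (an unrounded vowel) → -iv → *jibueiv*.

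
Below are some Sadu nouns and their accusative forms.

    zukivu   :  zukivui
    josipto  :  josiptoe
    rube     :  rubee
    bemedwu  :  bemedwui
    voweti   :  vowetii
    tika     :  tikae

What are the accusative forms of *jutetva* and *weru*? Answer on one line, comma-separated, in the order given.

The suffix is conditioned by the last vowel: -i when the last vowel of the stem is a high vowel (*zukivu*, *bemedwu*, *voweti*); -e when the last vowel of the stem is a non-high vowel (*josipto*, *rube*, *tika*).
Since the last vowel of *jutetva* is /a/ (a non-high vowel), it takes -e, giving *jutetvae*.
Since the last vowel of *weru* is /u/ (a high vowel), it takes -i, giving *werui*.

jutetvae, werui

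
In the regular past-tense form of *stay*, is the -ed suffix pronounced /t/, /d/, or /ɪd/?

The stem *stay* ends in a voiced sound other than /d/.
The -ed suffix is realized as /ɪd/ after /t, d/; as /t/ after other voiceless consonants; and as /d/ after other voiced sounds.
So -ed on *stay* is pronounced /d/.

/d/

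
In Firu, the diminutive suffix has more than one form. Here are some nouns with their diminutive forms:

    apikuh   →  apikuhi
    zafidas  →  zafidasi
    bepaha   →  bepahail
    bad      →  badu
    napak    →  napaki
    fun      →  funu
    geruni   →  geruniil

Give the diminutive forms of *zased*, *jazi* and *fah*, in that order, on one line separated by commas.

zasedu, jaziil, fahi

The pattern is voicing of the final sound: -i when the stem ends in a voiceless consonant (*apikuh*, *zafidas*, *napak*); -u when the stem ends in a voiced consonant (*bad*, *fun*); -il when the stem ends in a vowel (*bepaha*, *geruni*).
The final sound of *zased* is /d/, which is a voiced consonant, so the suffix is -u, giving *zasedu*.
*jazi* — final sound /i/ (a vowel) → -il → *jaziil*.
Since the final sound of *fah* is /h/ (a voiceless consonant), it takes -i, giving *fahi*.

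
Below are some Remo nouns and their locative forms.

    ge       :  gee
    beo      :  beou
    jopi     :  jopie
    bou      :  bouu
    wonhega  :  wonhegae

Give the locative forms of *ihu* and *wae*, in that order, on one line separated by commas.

The alternation tracks the last vowel of the stem — -u when the last vowel of the stem is a rounded vowel (*beo*, *bou*); -e when the last vowel of the stem is an unrounded vowel (*ge*, *jopi*, *wonhega*).
Since the last vowel of *ihu* is /u/ (a rounded vowel), it takes -u, giving *ihuu*.
The last vowel of *wae* is /e/, which is an unrounded vowel, so the suffix is -e, giving *waee*.

ihuu, waee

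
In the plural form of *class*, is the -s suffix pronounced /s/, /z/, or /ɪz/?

/ɪz/

The stem *class* ends in a sibilant (/s, z, ʃ, ʒ, tʃ, dʒ/).
The plural suffix surfaces as /ɪz/ after sibilants, /s/ after other voiceless consonants, and /z/ after other voiced sounds.
So the plural -s on *class* is pronounced /ɪz/.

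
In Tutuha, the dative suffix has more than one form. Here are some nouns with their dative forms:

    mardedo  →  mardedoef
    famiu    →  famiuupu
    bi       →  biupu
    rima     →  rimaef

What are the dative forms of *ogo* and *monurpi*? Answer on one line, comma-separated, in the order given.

ogoef, monurpiupu

Looking at the last vowel of each stem: -upu when the last vowel of the stem is a high vowel (*famiu*, *bi*); -ef when the last vowel of the stem is a non-high vowel (*mardedo*, *rima*).
The last vowel of *ogo* is /o/, which is a non-high vowel, so the suffix is -ef, giving *ogoef*.
*monurpi*: last vowel = /i/, a high vowel → -upu → *monurpiupu*.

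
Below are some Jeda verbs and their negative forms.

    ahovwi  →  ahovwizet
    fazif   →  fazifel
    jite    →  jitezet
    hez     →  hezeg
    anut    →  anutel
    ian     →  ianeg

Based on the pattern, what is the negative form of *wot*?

wotel

Looking at the final sound of each stem: -el when the stem ends in a voiceless consonant (*fazif*, *anut*); -eg when the stem ends in a voiced consonant (*hez*, *ian*); -zet when the stem ends in a vowel (*ahovwi*, *jite*).
The final sound of *wot* is /t/, which is a voiceless consonant, so the suffix is -el, giving *wotel*.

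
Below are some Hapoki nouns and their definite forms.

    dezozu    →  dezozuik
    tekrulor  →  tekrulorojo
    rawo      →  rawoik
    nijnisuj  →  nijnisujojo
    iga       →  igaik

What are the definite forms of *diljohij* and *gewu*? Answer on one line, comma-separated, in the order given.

diljohijojo, gewuik

The suffix is conditioned by the final sound: -ojo when the stem ends in a consonant (*tekrulor*, *nijnisuj*); -ik when the stem ends in a vowel (*dezozu*, *rawo*, *iga*).
The final sound of *diljohij* is /j/, which is a consonant, so the suffix is -ojo, giving *diljohijojo*.
*gewu* — final sound /u/ (a vowel) → -ik → *gewuik*.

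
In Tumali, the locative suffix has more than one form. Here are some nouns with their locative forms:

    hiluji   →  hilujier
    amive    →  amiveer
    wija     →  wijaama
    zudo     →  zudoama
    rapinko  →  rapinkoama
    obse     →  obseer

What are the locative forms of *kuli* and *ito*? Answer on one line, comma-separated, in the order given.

kulier, itoama

The pattern is front/back vowel harmony: -er when the last vowel of the stem is a front vowel (*hiluji*, *amive*, *obse*); -ama when the last vowel of the stem is a back vowel (*wija*, *zudo*, *rapinko*).
Since the last vowel of *kuli* is /i/ (a front vowel), it takes -er, giving *kulier*.
*ito* — last vowel /o/ (a back vowel) → -ama → *itoama*.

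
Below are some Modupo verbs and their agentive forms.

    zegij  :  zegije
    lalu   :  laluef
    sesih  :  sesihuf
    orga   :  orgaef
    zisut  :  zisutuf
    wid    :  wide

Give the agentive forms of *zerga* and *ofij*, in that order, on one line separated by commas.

zergaef, ofije

Looking at the final sound of each stem: -uf when the stem ends in a voiceless consonant (*sesih*, *zisut*); -e when the stem ends in a voiced consonant (*zegij*, *wid*); -ef when the stem ends in a vowel (*lalu*, *orga*).
The final sound of *zerga* is /a/, which is a vowel, so the suffix is -ef, giving *zergaef*.
Since the final sound of *ofij* is /j/ (a voiced consonant), it takes -e, giving *ofije*.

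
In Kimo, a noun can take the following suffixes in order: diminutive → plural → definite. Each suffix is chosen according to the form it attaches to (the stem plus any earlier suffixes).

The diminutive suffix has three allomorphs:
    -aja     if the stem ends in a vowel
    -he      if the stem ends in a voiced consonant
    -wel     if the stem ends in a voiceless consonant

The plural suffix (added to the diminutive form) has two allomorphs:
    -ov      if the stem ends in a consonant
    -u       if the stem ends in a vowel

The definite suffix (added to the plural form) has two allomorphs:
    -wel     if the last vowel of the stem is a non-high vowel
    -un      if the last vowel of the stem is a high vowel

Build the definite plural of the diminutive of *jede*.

jedeajauun

Since the final sound of *jede* is /e/ (a vowel), it takes -aja, giving *jedeaja*.
The diminutive form *jedeaja*: final sound = /a/, a vowel → -u → *jedeajau*.
The plural form *jedeajau* — last vowel /u/ (a high vowel) → -un → *jedeajauun*.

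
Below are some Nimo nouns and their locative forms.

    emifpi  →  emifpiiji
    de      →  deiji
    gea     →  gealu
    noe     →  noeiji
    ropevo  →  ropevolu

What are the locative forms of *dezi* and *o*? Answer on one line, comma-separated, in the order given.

deziiji, olu

Looking at the last vowel of each stem: -iji when the last vowel of the stem is a front vowel (*emifpi*, *de*, *noe*); -lu when the last vowel of the stem is a back vowel (*gea*, *ropevo*).
Since the last vowel of *dezi* is /i/ (a front vowel), it takes -iji, giving *deziiji*.
The last vowel of *o* is /o/, which is a back vowel, so the suffix is -lu, giving *olu*.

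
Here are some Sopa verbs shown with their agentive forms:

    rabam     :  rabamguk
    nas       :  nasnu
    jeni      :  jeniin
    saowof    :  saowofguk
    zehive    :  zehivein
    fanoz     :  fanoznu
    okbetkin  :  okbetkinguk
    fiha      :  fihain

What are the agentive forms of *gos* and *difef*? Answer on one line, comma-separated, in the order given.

The alternation tracks the final sound of the stem — -nu when the stem ends in a sibilant (*nas*, *fanoz*); -guk when the stem ends in a non-sibilant consonant (*rabam*, *saowof*, *okbetkin*); -in when the stem ends in a vowel (*jeni*, *zehive*, *fiha*).
*gos* — final sound /s/ (a sibilant) → -nu → *gosnu*.
*difef*: final sound = /f/, a non-sibilant consonant → -guk → *difefguk*.

gosnu, difefguk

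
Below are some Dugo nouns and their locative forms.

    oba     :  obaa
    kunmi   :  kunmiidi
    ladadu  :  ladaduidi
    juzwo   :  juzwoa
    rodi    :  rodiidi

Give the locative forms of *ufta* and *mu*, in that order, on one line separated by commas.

uftaa, muidi

Looking at the last vowel of each stem: -idi when the last vowel of the stem is a high vowel (*kunmi*, *ladadu*, *rodi*); -a when the last vowel of the stem is a non-high vowel (*oba*, *juzwo*).
The last vowel of *ufta* is /a/, which is a non-high vowel, so the suffix is -a, giving *uftaa*.
*mu*: last vowel = /u/, a high vowel → -idi → *muidi*.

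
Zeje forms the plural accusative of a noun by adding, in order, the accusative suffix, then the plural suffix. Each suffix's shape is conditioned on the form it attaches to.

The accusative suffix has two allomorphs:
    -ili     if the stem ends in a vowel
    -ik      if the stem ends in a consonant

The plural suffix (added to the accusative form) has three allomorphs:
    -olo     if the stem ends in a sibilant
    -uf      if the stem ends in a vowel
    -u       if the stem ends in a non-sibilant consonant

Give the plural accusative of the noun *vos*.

vosiku

Since the final sound of *vos* is /s/ (a consonant), it takes -ik, giving *vosik*.
Since the final sound of the accusative form *vosik* is /k/ (a non-sibilant consonant), it takes -u, giving *vosiku*.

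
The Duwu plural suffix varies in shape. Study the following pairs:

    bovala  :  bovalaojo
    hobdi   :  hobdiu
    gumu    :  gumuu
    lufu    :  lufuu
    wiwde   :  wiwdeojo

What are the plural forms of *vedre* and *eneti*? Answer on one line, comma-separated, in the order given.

vedreojo, enetiu

Looking at the last vowel of each stem: -u when the last vowel of the stem is a high vowel (*hobdi*, *gumu*, *lufu*); -ojo when the last vowel of the stem is a non-high vowel (*bovala*, *wiwde*).
Since the last vowel of *vedre* is /e/ (a non-high vowel), it takes -ojo, giving *vedreojo*.
*eneti* — last vowel /i/ (a high vowel) → -u → *enetiu*.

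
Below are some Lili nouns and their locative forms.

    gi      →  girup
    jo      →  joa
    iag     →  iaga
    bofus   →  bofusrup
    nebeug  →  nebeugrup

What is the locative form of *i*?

irup

Looking at the last vowel of each stem: -rup when the last vowel of the stem is a high vowel (*gi*, *bofus*, *nebeug*); -a when the last vowel of the stem is a non-high vowel (*jo*, *iag*).
The last vowel of *i* is /i/, which is a high vowel, so the suffix is -rup, giving *irup*.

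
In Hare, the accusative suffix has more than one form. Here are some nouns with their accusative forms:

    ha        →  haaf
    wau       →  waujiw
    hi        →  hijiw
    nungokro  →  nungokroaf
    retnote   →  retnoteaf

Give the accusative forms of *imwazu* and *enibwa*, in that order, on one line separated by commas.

The alternation tracks the last vowel of the stem — -jiw when the last vowel of the stem is a high vowel (*wau*, *hi*); -af when the last vowel of the stem is a non-high vowel (*ha*, *nungokro*, *retnote*).
The last vowel of *imwazu* is /u/, which is a high vowel, so the suffix is -jiw, giving *imwazujiw*.
The last vowel of *enibwa* is /a/, which is a non-high vowel, so the suffix is -af, giving *enibwaaf*.

imwazujiw, enibwaaf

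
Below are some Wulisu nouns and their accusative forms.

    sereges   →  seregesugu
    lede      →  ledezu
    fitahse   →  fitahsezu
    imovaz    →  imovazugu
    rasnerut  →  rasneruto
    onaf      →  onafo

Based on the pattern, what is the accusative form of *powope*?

powopezu

The alternation tracks the final sound of the stem — -ugu when the stem ends in a sibilant (*sereges*, *imovaz*); -o when the stem ends in a non-sibilant consonant (*rasnerut*, *onaf*); -zu when the stem ends in a vowel (*lede*, *fitahse*).
Since the final sound of *powope* is /e/ (a vowel), it takes -zu, giving *powopezu*.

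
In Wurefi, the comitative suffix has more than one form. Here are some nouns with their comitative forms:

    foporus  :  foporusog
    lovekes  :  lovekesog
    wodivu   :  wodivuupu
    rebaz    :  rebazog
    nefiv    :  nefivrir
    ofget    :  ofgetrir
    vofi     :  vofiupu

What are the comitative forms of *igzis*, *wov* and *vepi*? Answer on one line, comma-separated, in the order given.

The pattern is sibilance of the final sound: -og when the stem ends in a sibilant (*foporus*, *lovekes*, *rebaz*); -rir when the stem ends in a non-sibilant consonant (*nefiv*, *ofget*); -upu when the stem ends in a vowel (*wodivu*, *vofi*).
*igzis*: final sound = /s/, a sibilant → -og → *igzisog*.
*wov*: final sound = /v/, a non-sibilant consonant → -rir → *wovrir*.
Since the final sound of *vepi* is /i/ (a vowel), it takes -upu, giving *vepiupu*.

igzisog, wovrir, vepiupu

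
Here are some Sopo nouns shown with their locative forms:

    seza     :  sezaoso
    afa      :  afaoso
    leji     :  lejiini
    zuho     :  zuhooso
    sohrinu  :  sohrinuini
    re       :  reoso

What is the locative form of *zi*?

ziini

The alternation tracks the last vowel of the stem — -ini when the last vowel of the stem is a high vowel (*leji*, *sohrinu*); -oso when the last vowel of the stem is a non-high vowel (*seza*, *afa*, *zuho*, *re*).
The last vowel of *zi* is /i/, which is a high vowel, so the suffix is -ini, giving *ziini*.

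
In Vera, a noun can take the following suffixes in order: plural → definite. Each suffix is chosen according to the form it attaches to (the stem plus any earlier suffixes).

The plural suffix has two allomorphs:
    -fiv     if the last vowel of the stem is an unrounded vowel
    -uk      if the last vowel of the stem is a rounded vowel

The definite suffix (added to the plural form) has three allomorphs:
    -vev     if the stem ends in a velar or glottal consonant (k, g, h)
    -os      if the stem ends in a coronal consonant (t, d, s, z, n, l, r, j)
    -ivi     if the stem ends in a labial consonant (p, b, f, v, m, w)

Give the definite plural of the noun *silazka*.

silazkafivivi

Since the last vowel of *silazka* is /a/ (an unrounded vowel), it takes -fiv, giving *silazkafiv*.
The plural form *silazkafiv* — final consonant /v/ (labial) → -ivi → *silazkafivivi*.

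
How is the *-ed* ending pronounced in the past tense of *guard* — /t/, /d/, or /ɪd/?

The stem *guard* ends in /t/ or /d/.
The -ed suffix is realized as /ɪd/ after /t, d/; as /t/ after other voiceless consonants; and as /d/ after other voiced sounds.
So -ed on *guard* is pronounced /ɪd/.

/ɪd/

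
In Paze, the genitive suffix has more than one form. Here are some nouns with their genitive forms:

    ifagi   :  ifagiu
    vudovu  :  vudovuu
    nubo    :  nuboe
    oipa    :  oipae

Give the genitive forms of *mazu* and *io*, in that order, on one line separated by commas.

mazuu, ioe

The alternation tracks the last vowel of the stem — -u when the last vowel of the stem is a high vowel (*ifagi*, *vudovu*); -e when the last vowel of the stem is a non-high vowel (*nubo*, *oipa*).
*mazu*: last vowel = /u/, a high vowel → -u → *mazuu*.
*io* — last vowel /o/ (a non-high vowel) → -e → *ioe*.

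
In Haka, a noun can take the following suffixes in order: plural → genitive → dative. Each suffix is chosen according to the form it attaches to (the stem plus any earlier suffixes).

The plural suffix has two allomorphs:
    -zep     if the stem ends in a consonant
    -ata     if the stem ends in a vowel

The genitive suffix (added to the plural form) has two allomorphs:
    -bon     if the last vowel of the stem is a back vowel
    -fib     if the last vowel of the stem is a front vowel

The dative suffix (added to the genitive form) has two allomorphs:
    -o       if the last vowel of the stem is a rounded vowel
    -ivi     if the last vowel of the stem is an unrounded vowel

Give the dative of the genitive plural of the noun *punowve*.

punowveatabono

*punowve* — final sound /e/ (a vowel) → -ata → *punowveata*.
The plural form *punowveata* — last vowel /a/ (a back vowel) → -bon → *punowveatabon*.
The last vowel of the genitive form *punowveatabon* is /o/, which is a rounded vowel, so the dative suffix is -o, giving *punowveatabono*.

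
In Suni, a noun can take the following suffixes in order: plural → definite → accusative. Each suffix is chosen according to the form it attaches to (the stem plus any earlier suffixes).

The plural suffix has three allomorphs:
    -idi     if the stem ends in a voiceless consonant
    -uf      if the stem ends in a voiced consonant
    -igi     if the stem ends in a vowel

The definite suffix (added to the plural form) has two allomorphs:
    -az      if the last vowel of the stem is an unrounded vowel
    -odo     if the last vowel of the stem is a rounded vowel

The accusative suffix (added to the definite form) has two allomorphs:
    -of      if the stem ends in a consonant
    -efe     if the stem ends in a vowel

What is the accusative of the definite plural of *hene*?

heneigiazof

The final sound of *hene* is /e/, which is a vowel, so the plural suffix is -igi, giving *heneigi*.
The plural form *heneigi* — last vowel /i/ (an unrounded vowel) → -az → *heneigiaz*.
The final sound of the definite form *heneigiaz* is /z/, which is a consonant, so the accusative suffix is -of, giving *heneigiazof*.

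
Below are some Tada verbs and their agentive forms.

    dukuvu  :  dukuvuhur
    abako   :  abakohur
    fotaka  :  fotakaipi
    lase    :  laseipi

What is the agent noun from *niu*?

niuhur

Looking at the last vowel of each stem: -hur when the last vowel of the stem is a rounded vowel (*dukuvu*, *abako*); -ipi when the last vowel of the stem is an unrounded vowel (*fotaka*, *lase*).
*niu* — last vowel /u/ (a rounded vowel) → -hur → *niuhur*.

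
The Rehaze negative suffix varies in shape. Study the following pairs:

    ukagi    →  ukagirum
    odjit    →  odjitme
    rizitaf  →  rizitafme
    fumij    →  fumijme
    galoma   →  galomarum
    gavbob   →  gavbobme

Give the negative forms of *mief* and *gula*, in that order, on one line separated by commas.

miefme, gularum

The pattern is consonant vs. vowel: -me when the stem ends in a consonant (*odjit*, *rizitaf*, *fumij*, *gavbob*); -rum when the stem ends in a vowel (*ukagi*, *galoma*).
The final sound of *mief* is /f/, which is a consonant, so the suffix is -me, giving *miefme*.
*gula* — final sound /a/ (a vowel) → -rum → *gularum*.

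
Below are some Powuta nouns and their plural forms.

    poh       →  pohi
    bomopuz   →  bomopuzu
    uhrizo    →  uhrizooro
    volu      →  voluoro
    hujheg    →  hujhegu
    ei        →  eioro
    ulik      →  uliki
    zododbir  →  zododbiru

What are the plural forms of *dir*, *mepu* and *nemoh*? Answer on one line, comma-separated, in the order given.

The pattern is voicing of the final sound: -i when the stem ends in a voiceless consonant (*poh*, *ulik*); -u when the stem ends in a voiced consonant (*bomopuz*, *hujheg*, *zododbir*); -oro when the stem ends in a vowel (*uhrizo*, *volu*, *ei*).
*dir* — final sound /r/ (a voiced consonant) → -u → *diru*.
*mepu*: final sound = /u/, a vowel → -oro → *mepuoro*.
*nemoh* — final sound /h/ (a voiceless consonant) → -i → *nemohi*.

diru, mepuoro, nemohi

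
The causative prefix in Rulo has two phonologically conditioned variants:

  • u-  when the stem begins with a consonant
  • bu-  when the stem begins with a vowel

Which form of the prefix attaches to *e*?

bu-

*e*: first sound = /e/, a vowel → bu-.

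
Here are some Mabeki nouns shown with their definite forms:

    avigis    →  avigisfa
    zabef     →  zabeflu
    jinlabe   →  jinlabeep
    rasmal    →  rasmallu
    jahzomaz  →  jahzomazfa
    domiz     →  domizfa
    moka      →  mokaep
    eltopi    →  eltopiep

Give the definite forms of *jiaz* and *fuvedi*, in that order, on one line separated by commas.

The suffix is conditioned by the final sound: -fa when the stem ends in a sibilant (*avigis*, *jahzomaz*, *domiz*); -lu when the stem ends in a non-sibilant consonant (*zabef*, *rasmal*); -ep when the stem ends in a vowel (*jinlabe*, *moka*, *eltopi*).
Since the final sound of *jiaz* is /z/ (a sibilant), it takes -fa, giving *jiazfa*.
*fuvedi* — final sound /i/ (a vowel) → -ep → *fuvediep*.

jiazfa, fuvediep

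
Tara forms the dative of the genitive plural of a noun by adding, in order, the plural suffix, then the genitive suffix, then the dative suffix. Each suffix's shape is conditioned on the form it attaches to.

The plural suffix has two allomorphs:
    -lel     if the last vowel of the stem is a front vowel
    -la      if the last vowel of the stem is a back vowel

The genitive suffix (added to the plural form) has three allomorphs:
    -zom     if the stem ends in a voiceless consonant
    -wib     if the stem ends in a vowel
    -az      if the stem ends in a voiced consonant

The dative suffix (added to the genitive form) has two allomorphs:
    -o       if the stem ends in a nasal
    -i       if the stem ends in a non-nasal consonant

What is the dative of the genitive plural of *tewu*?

*tewu*: last vowel = /u/, a back vowel → -la → *tewula*.
Since the final sound of the plural form *tewula* is /a/ (a vowel), it takes -wib, giving *tewulawib*.
The genitive form *tewulawib* — final consonant /b/ (non-nasal) → -i → *tewulawibi*.

tewulawibi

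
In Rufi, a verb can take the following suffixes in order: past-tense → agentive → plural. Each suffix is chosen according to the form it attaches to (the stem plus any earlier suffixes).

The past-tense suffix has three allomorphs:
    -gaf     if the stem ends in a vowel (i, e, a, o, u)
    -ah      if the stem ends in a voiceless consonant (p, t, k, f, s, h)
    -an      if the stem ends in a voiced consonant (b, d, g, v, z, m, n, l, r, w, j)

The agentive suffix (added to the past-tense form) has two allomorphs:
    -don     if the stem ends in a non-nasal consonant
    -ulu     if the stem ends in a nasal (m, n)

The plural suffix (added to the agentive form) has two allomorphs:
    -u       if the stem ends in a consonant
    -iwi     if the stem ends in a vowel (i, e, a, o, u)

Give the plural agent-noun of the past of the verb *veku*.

Since the final sound of *veku* is /u/ (a vowel), it takes -gaf, giving *vekugaf*.
The past-tense form *vekugaf*: final consonant = /f/, non-nasal → -don → *vekugafdon*.
The agentive form *vekugafdon* — final sound /n/ (a consonant) → -u → *vekugafdonu*.

vekugafdonu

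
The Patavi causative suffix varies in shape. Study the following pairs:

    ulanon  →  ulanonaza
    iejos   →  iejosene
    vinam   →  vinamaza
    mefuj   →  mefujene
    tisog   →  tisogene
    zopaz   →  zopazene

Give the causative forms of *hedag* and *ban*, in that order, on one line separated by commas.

The suffix is conditioned by the final consonant: -aza when the stem ends in a nasal (*ulanon*, *vinam*); -ene when the stem ends in a non-nasal consonant (*iejos*, *mefuj*, *tisog*, *zopaz*).
The final consonant of *hedag* is /g/, which is non-nasal, so the suffix is -ene, giving *hedagene*.
The final consonant of *ban* is /n/, which is a nasal, so the suffix is -aza, giving *banaza*.

hedagene, banaza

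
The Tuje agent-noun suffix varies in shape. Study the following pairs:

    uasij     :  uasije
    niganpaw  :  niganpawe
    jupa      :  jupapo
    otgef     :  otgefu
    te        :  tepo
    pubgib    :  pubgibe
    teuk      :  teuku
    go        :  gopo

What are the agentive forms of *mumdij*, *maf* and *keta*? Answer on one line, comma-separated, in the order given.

The pattern is voicing of the final sound: -u when the stem ends in a voiceless consonant (*otgef*, *teuk*); -e when the stem ends in a voiced consonant (*uasij*, *niganpaw*, *pubgib*); -po when the stem ends in a vowel (*jupa*, *te*, *go*).
The final sound of *mumdij* is /j/, which is a voiced consonant, so the suffix is -e, giving *mumdije*.
*maf* — final sound /f/ (a voiceless consonant) → -u → *mafu*.
*keta* — final sound /a/ (a vowel) → -po → *ketapo*.

mumdije, mafu, ketapo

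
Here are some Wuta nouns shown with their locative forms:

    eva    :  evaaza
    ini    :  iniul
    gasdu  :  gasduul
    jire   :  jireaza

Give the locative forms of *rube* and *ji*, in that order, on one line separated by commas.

The pattern is height harmony: -ul when the last vowel of the stem is a high vowel (*ini*, *gasdu*); -aza when the last vowel of the stem is a non-high vowel (*eva*, *jire*).
*rube*: last vowel = /e/, a non-high vowel → -aza → *rubeaza*.
*ji*: last vowel = /i/, a high vowel → -ul → *jiul*.

rubeaza, jiul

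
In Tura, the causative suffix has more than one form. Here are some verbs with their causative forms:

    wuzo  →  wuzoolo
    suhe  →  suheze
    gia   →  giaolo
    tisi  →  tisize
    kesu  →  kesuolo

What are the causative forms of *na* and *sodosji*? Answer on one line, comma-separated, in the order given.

The pattern is front/back vowel harmony: -ze when the last vowel of the stem is a front vowel (*suhe*, *tisi*); -olo when the last vowel of the stem is a back vowel (*wuzo*, *gia*, *kesu*).
*na* — last vowel /a/ (a back vowel) → -olo → *naolo*.
*sodosji* — last vowel /i/ (a front vowel) → -ze → *sodosjize*.

naolo, sodosjize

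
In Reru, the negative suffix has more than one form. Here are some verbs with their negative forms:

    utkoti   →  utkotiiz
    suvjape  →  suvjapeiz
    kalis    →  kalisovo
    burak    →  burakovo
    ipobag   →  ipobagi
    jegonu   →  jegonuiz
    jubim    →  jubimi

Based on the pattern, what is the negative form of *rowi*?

The alternation tracks the final sound of the stem — -ovo when the stem ends in a voiceless consonant (*kalis*, *burak*); -i when the stem ends in a voiced consonant (*ipobag*, *jubim*); -iz when the stem ends in a vowel (*utkoti*, *suvjape*, *jegonu*).
Since the final sound of *rowi* is /i/ (a vowel), it takes -iz, giving *rowiiz*.

rowiiz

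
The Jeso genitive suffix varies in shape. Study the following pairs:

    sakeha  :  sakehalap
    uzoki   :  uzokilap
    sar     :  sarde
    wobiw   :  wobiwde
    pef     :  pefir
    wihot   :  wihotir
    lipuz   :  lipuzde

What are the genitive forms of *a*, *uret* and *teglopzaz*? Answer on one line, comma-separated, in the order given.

The alternation tracks the final sound of the stem — -ir when the stem ends in a voiceless consonant (*pef*, *wihot*); -de when the stem ends in a voiced consonant (*sar*, *wobiw*, *lipuz*); -lap when the stem ends in a vowel (*sakeha*, *uzoki*).
*a*: final sound = /a/, a vowel → -lap → *alap*.
*uret*: final sound = /t/, a voiceless consonant → -ir → *uretir*.
*teglopzaz* — final sound /z/ (a voiced consonant) → -de → *teglopzazde*.

alap, uretir, teglopzazde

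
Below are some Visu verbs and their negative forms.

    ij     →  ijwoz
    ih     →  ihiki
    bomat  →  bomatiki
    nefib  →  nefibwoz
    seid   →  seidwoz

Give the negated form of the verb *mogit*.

The suffix is conditioned by the final consonant: -iki when the stem ends in a voiceless consonant (*ih*, *bomat*); -woz when the stem ends in a voiced consonant (*ij*, *nefib*, *seid*).
Since the final consonant of *mogit* is /t/ (voiceless), it takes -iki, giving *mogitiki*.

mogitiki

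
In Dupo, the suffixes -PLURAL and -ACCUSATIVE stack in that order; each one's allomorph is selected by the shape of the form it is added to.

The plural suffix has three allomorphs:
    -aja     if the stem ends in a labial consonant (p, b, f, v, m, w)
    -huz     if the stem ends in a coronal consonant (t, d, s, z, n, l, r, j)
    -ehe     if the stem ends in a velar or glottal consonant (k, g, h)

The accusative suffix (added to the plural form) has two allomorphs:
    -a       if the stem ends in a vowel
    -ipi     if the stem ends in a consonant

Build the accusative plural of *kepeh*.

*kepeh* — final consonant /h/ (velar/glottal) → -ehe → *kepehehe*.
The plural form *kepehehe*: final sound = /e/, a vowel → -a → *kepehehea*.

kepehehea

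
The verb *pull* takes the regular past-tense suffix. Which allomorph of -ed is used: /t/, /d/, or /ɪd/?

/d/

The stem *pull* ends in a voiced sound other than /d/.
The -ed suffix is realized as /ɪd/ after /t, d/; as /t/ after other voiceless consonants; and as /d/ after other voiced sounds.
So -ed on *pull* is pronounced /d/.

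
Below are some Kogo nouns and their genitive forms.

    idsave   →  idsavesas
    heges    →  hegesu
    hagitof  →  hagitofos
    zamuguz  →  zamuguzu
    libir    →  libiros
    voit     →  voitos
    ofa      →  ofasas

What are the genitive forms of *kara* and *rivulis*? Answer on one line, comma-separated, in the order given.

karasas, rivulisu

The pattern is sibilance of the final sound: -u when the stem ends in a sibilant (*heges*, *zamuguz*); -os when the stem ends in a non-sibilant consonant (*hagitof*, *libir*, *voit*); -sas when the stem ends in a vowel (*idsave*, *ofa*).
The final sound of *kara* is /a/, which is a vowel, so the suffix is -sas, giving *karasas*.
*rivulis* — final sound /s/ (a sibilant) → -u → *rivulisu*.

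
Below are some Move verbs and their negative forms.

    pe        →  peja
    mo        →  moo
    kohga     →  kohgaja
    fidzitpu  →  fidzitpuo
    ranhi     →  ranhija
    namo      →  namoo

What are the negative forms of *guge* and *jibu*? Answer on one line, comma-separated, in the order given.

Looking at the last vowel of each stem: -o when the last vowel of the stem is a rounded vowel (*mo*, *fidzitpu*, *namo*); -ja when the last vowel of the stem is an unrounded vowel (*pe*, *kohga*, *ranhi*).
*guge*: last vowel = /e/, an unrounded vowel → -ja → *gugeja*.
*jibu*: last vowel = /u/, a rounded vowel → -o → *jibuo*.

gugeja, jibuo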